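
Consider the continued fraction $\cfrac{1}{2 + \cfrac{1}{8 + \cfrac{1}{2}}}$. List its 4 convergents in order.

Using the convergent recurrence p_i = a_i*p_{i-1} + p_{i-2}, q_i = a_i*q_{i-1} + q_{i-2} with p_{-2}=0, p_{-1}=1, q_{-2}=1, q_{-1}=0:
  i=0: a_0=0, p_0 = 0*1 + 0 = 0, q_0 = 0*0 + 1 = 1.
  i=1: a_1=2, p_1 = 2*0 + 1 = 1, q_1 = 2*1 + 0 = 2.
  i=2: a_2=8, p_2 = 8*1 + 0 = 8, q_2 = 8*2 + 1 = 17.
  i=3: a_3=2, p_3 = 2*8 + 1 = 17, q_3 = 2*17 + 2 = 36.

0/1, 1/2, 8/17, 17/36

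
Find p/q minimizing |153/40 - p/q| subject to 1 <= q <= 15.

42/11

Expand x = 153/40 as a continued fraction with the Euclidean algorithm:
  153 = 3*40 + 33, so a_0 = 3.
  40 = 1*33 + 7, so a_1 = 1.
  33 = 4*7 + 5, so a_2 = 4.
  7 = 1*5 + 2, so a_3 = 1.
  5 = 2*2 + 1, so a_4 = 2.
  2 = 2*1 + 0, so a_5 = 2.
so x = [3; 1, 4, 1, 2, 2].
Convergents (p_i = a_i*p_{i-1} + p_{i-2}, q_i = a_i*q_{i-1} + q_{i-2} with p_{-2}=0, p_{-1}=1, q_{-2}=1, q_{-1}=0), until the denominator exceeds 15:
  i=0: a_0=3, p_0 = 3*1 + 0 = 3, q_0 = 3*0 + 1 = 1.
  i=1: a_1=1, p_1 = 1*3 + 1 = 4, q_1 = 1*1 + 0 = 1.
  i=2: a_2=4, p_2 = 4*4 + 3 = 19, q_2 = 4*1 + 1 = 5.
  i=3: a_3=1, p_3 = 1*19 + 4 = 23, q_3 = 1*5 + 1 = 6.
  i=4: a_4=2, p_4 = 2*23 + 19 = 65, q_4 = 2*6 + 5 = 17.
q_4 = 17 > 15, so the last convergent with denominator <= 15 is p_3/q_3 = 23/6.
The closest fraction with denominator <= 15 is either p_3/q_3 or the intermediate fraction (k*p_3 + p_2)/(k*q_3 + q_2) with the largest k >= 1 whose denominator stays <= 15; these approach x as k grows, and every other convergent or intermediate fraction in range is farther away.
Largest k: floor((15 - q_2)/q_3) = floor((15 - 5)/6) = 1.
That gives (1*23 + 19)/(1*6 + 5) = 42/11.
Compare the errors: |x - 23/6| = |153*6 - 23*40|/(40*6) = 2/240, and |x - 42/11| = |153*11 - 42*40|/(40*11) = 3/440.
Cross-multiplying, 3*240 = 720 < 880 = 2*440, so 3/440 is smaller: the intermediate fraction 42/11 is closer to x than 23/6.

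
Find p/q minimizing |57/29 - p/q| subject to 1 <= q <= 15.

Expand x = 57/29 as a continued fraction with the Euclidean algorithm:
  57 = 1*29 + 28, so a_0 = 1.
  29 = 1*28 + 1, so a_1 = 1.
  28 = 28*1 + 0, so a_2 = 28.
so x = [1; 1, 28].
Convergents (p_i = a_i*p_{i-1} + p_{i-2}, q_i = a_i*q_{i-1} + q_{i-2} with p_{-2}=0, p_{-1}=1, q_{-2}=1, q_{-1}=0), until the denominator exceeds 15:
  i=0: a_0=1, p_0 = 1*1 + 0 = 1, q_0 = 1*0 + 1 = 1.
  i=1: a_1=1, p_1 = 1*1 + 1 = 2, q_1 = 1*1 + 0 = 1.
  i=2: a_2=28, p_2 = 28*2 + 1 = 57, q_2 = 28*1 + 1 = 29.
q_2 = 29 > 15, so the last convergent with denominator <= 15 is p_1/q_1 = 2/1.
The closest fraction with denominator <= 15 is either p_1/q_1 or the intermediate fraction (k*p_1 + p_0)/(k*q_1 + q_0) with the largest k >= 1 whose denominator stays <= 15; these approach x as k grows, and every other convergent or intermediate fraction in range is farther away.
Largest k: floor((15 - q_0)/q_1) = floor((15 - 1)/1) = 14.
That gives (14*2 + 1)/(14*1 + 1) = 29/15.
Compare the errors: |x - 2/1| = |57*1 - 2*29|/(29*1) = 1/29, and |x - 29/15| = |57*15 - 29*29|/(29*15) = 14/435.
Cross-multiplying, 14*29 = 406 < 435 = 1*435, so 14/435 is smaller: the intermediate fraction 29/15 is closer to x than 2/1.

29/15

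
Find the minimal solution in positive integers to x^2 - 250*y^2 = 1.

(x, y) = (39480499, 2496966)

First expand sqrt(250) as a continued fraction. With x_i = (sqrt(250) + m_i)/d_i and (m_0, d_0) = (0, 1): a_0 = floor(sqrt(250)) = 15, since 15^2 = 225 <= 250 < 256 = 16^2.
Iterate m_{i+1} = d_i*a_i - m_i, d_{i+1} = (250 - m_{i+1}^2)/d_i, a_{i+1} = floor((a_0 + m_{i+1})/d_{i+1}):
  m_1 = 1*15 - 0 = 15, d_1 = (250 - 15^2)/1 = 25/1 = 25, a_1 = floor((15 + 15)/25) = 1.
  m_2 = 25*1 - 15 = 10, d_2 = (250 - 10^2)/25 = 150/25 = 6, a_2 = floor((15 + 10)/6) = 4.
  m_3 = 6*4 - 10 = 14, d_3 = (250 - 14^2)/6 = 54/6 = 9, a_3 = floor((15 + 14)/9) = 3.
  m_4 = 9*3 - 14 = 13, d_4 = (250 - 13^2)/9 = 81/9 = 9, a_4 = floor((15 + 13)/9) = 3.
  m_5 = 9*3 - 13 = 14, d_5 = (250 - 14^2)/9 = 54/9 = 6, a_5 = floor((15 + 14)/6) = 4.
  m_6 = 6*4 - 14 = 10, d_6 = (250 - 10^2)/6 = 150/6 = 25, a_6 = floor((15 + 10)/25) = 1.
  m_7 = 25*1 - 10 = 15, d_7 = (250 - 15^2)/25 = 25/25 = 1, a_7 = floor((15 + 15)/1) = 30.
  m_8 = 1*30 - 15 = 15, d_8 = (250 - 15^2)/1 = 25/1 = 25: (m_8, d_8) = (m_1, d_1) = (15, 25), so from here the quotients repeat a_1, ..., a_7; the period length is 7.
So sqrt(250) = [15; (1, 4, 3, 3, 4, 1, 30)] with period length k = 7.
k is odd, so (p_{k-1}, q_{k-1}) only solves x^2 - 250y^2 = -1 and the fundamental solution of x^2 - 250y^2 = 1 is (p_{2k-1}, q_{2k-1}) = (p_13, q_13); compute convergents through index 13, running through the period twice.
Convergents (p_i = a_i*p_{i-1} + p_{i-2}, q_i = a_i*q_{i-1} + q_{i-2} with p_{-2}=0, p_{-1}=1, q_{-2}=1, q_{-1}=0):
  i=0: a_0=15, p_0 = 15*1 + 0 = 15, q_0 = 15*0 + 1 = 1.
  i=1: a_1=1, p_1 = 1*15 + 1 = 16, q_1 = 1*1 + 0 = 1.
  i=2: a_2=4, p_2 = 4*16 + 15 = 79, q_2 = 4*1 + 1 = 5.
  i=3: a_3=3, p_3 = 3*79 + 16 = 253, q_3 = 3*5 + 1 = 16.
  i=4: a_4=3, p_4 = 3*253 + 79 = 838, q_4 = 3*16 + 5 = 53.
  i=5: a_5=4, p_5 = 4*838 + 253 = 3605, q_5 = 4*53 + 16 = 228.
  i=6: a_6=1, p_6 = 1*3605 + 838 = 4443, q_6 = 1*228 + 53 = 281.
  i=7: a_7=30, p_7 = 30*4443 + 3605 = 136895, q_7 = 30*281 + 228 = 8658.
  i=8: a_8=1, p_8 = 1*136895 + 4443 = 141338, q_8 = 1*8658 + 281 = 8939.
  i=9: a_9=4, p_9 = 4*141338 + 136895 = 702247, q_9 = 4*8939 + 8658 = 44414.
  i=10: a_10=3, p_10 = 3*702247 + 141338 = 2248079, q_10 = 3*44414 + 8939 = 142181.
  i=11: a_11=3, p_11 = 3*2248079 + 702247 = 7446484, q_11 = 3*142181 + 44414 = 470957.
  i=12: a_12=4, p_12 = 4*7446484 + 2248079 = 32034015, q_12 = 4*470957 + 142181 = 2026009.
  i=13: a_13=1, p_13 = 1*32034015 + 7446484 = 39480499, q_13 = 1*2026009 + 470957 = 2496966.
Indeed p_6^2 - 250*q_6^2 = 19740249 - 19740250 = -1, not +1.
Check: 39480499^2 - 250*2496966^2 = 1558709801289001 - 1558709801289000 = 1, so (x, y) = (39480499, 2496966) solves the equation, and by the theorem it is the least positive solution.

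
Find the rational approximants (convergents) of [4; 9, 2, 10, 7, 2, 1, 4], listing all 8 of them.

4/1, 37/9, 78/19, 817/199, 5797/1412, 12411/3023, 18208/4435, 85243/20763

Using the convergent recurrence p_i = a_i*p_{i-1} + p_{i-2}, q_i = a_i*q_{i-1} + q_{i-2} with p_{-2}=0, p_{-1}=1, q_{-2}=1, q_{-1}=0:
  i=0: a_0=4, p_0 = 4*1 + 0 = 4, q_0 = 4*0 + 1 = 1.
  i=1: a_1=9, p_1 = 9*4 + 1 = 37, q_1 = 9*1 + 0 = 9.
  i=2: a_2=2, p_2 = 2*37 + 4 = 78, q_2 = 2*9 + 1 = 19.
  i=3: a_3=10, p_3 = 10*78 + 37 = 817, q_3 = 10*19 + 9 = 199.
  i=4: a_4=7, p_4 = 7*817 + 78 = 5797, q_4 = 7*199 + 19 = 1412.
  i=5: a_5=2, p_5 = 2*5797 + 817 = 12411, q_5 = 2*1412 + 199 = 3023.
  i=6: a_6=1, p_6 = 1*12411 + 5797 = 18208, q_6 = 1*3023 + 1412 = 4435.
  i=7: a_7=4, p_7 = 4*18208 + 12411 = 85243, q_7 = 4*4435 + 3023 = 20763.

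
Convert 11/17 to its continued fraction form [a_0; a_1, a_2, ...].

[0; 1, 1, 1, 5]

Run the Euclidean algorithm on 11 and 17; the successive quotients are the partial quotients a_0, a_1, ... (each step inverts the fractional part left over by the previous one):
  11 = 0*17 + 11, so a_0 = 0.
  17 = 1*11 + 6, so a_1 = 1.
  11 = 1*6 + 5, so a_2 = 1.
  6 = 1*5 + 1, so a_3 = 1.
  5 = 5*1 + 0, so a_4 = 5.
The remainder reaches 0 after 5 divisions, so the expansion has 5 partial quotients, read off in order.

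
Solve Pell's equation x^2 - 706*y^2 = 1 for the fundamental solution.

(x, y) = (34595, 1302)

First expand sqrt(706) as a continued fraction. With x_i = (sqrt(706) + m_i)/d_i and (m_0, d_0) = (0, 1): a_0 = floor(sqrt(706)) = 26, since 26^2 = 676 <= 706 < 729 = 27^2.
Iterate m_{i+1} = d_i*a_i - m_i, d_{i+1} = (706 - m_{i+1}^2)/d_i, a_{i+1} = floor((a_0 + m_{i+1})/d_{i+1}):
  m_1 = 1*26 - 0 = 26, d_1 = (706 - 26^2)/1 = 30/1 = 30, a_1 = floor((26 + 26)/30) = 1.
  m_2 = 30*1 - 26 = 4, d_2 = (706 - 4^2)/30 = 690/30 = 23, a_2 = floor((26 + 4)/23) = 1.
  m_3 = 23*1 - 4 = 19, d_3 = (706 - 19^2)/23 = 345/23 = 15, a_3 = floor((26 + 19)/15) = 3.
  m_4 = 15*3 - 19 = 26, d_4 = (706 - 26^2)/15 = 30/15 = 2, a_4 = floor((26 + 26)/2) = 26.
  m_5 = 2*26 - 26 = 26, d_5 = (706 - 26^2)/2 = 30/2 = 15, a_5 = floor((26 + 26)/15) = 3.
  m_6 = 15*3 - 26 = 19, d_6 = (706 - 19^2)/15 = 345/15 = 23, a_6 = floor((26 + 19)/23) = 1.
  m_7 = 23*1 - 19 = 4, d_7 = (706 - 4^2)/23 = 690/23 = 30, a_7 = floor((26 + 4)/30) = 1.
  m_8 = 30*1 - 4 = 26, d_8 = (706 - 26^2)/30 = 30/30 = 1, a_8 = floor((26 + 26)/1) = 52.
  m_9 = 1*52 - 26 = 26, d_9 = (706 - 26^2)/1 = 30/1 = 30: (m_9, d_9) = (m_1, d_1) = (26, 30), so from here the quotients repeat a_1, ..., a_8; the period length is 8.
So sqrt(706) = [26; (1, 1, 3, 26, 3, 1, 1, 52)] with period length k = 8.
k is even, so the fundamental solution of x^2 - 706y^2 = 1 is (p_{k-1}, q_{k-1}) = (p_7, q_7); compute convergents through index 7.
Convergents (p_i = a_i*p_{i-1} + p_{i-2}, q_i = a_i*q_{i-1} + q_{i-2} with p_{-2}=0, p_{-1}=1, q_{-2}=1, q_{-1}=0):
  i=0: a_0=26, p_0 = 26*1 + 0 = 26, q_0 = 26*0 + 1 = 1.
  i=1: a_1=1, p_1 = 1*26 + 1 = 27, q_1 = 1*1 + 0 = 1.
  i=2: a_2=1, p_2 = 1*27 + 26 = 53, q_2 = 1*1 + 1 = 2.
  i=3: a_3=3, p_3 = 3*53 + 27 = 186, q_3 = 3*2 + 1 = 7.
  i=4: a_4=26, p_4 = 26*186 + 53 = 4889, q_4 = 26*7 + 2 = 184.
  i=5: a_5=3, p_5 = 3*4889 + 186 = 14853, q_5 = 3*184 + 7 = 559.
  i=6: a_6=1, p_6 = 1*14853 + 4889 = 19742, q_6 = 1*559 + 184 = 743.
  i=7: a_7=1, p_7 = 1*19742 + 14853 = 34595, q_7 = 1*743 + 559 = 1302.
Check: 34595^2 - 706*1302^2 = 1196814025 - 1196814024 = 1, so (x, y) = (34595, 1302) solves the equation, and by the theorem it is the least positive solution.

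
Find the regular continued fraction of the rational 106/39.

[2; 1, 2, 1, 1, 5]

Run the Euclidean algorithm on 106 and 39; the successive quotients are the partial quotients a_0, a_1, ... (each step inverts the fractional part left over by the previous one):
  106 = 2*39 + 28, so a_0 = 2.
  39 = 1*28 + 11, so a_1 = 1.
  28 = 2*11 + 6, so a_2 = 2.
  11 = 1*6 + 5, so a_3 = 1.
  6 = 1*5 + 1, so a_4 = 1.
  5 = 5*1 + 0, so a_5 = 5.
The remainder reaches 0 after 6 divisions, so the expansion has 6 partial quotients, read off in order.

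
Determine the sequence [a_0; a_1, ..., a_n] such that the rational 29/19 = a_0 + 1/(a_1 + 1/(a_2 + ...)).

[1; 1, 1, 9]

Run the Euclidean algorithm on 29 and 19; the successive quotients are the partial quotients a_0, a_1, ... (each step inverts the fractional part left over by the previous one):
  29 = 1*19 + 10, so a_0 = 1.
  19 = 1*10 + 9, so a_1 = 1.
  10 = 1*9 + 1, so a_2 = 1.
  9 = 9*1 + 0, so a_3 = 9.
The remainder reaches 0 after 4 divisions, so the expansion has 4 partial quotients, read off in order.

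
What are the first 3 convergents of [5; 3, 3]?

Using the convergent recurrence p_i = a_i*p_{i-1} + p_{i-2}, q_i = a_i*q_{i-1} + q_{i-2} with p_{-2}=0, p_{-1}=1, q_{-2}=1, q_{-1}=0:
  i=0: a_0=5, p_0 = 5*1 + 0 = 5, q_0 = 5*0 + 1 = 1.
  i=1: a_1=3, p_1 = 3*5 + 1 = 16, q_1 = 3*1 + 0 = 3.
  i=2: a_2=3, p_2 = 3*16 + 5 = 53, q_2 = 3*3 + 1 = 10.

5/1, 16/3, 53/10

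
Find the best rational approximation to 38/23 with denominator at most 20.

33/20

Expand x = 38/23 as a continued fraction with the Euclidean algorithm:
  38 = 1*23 + 15, so a_0 = 1.
  23 = 1*15 + 8, so a_1 = 1.
  15 = 1*8 + 7, so a_2 = 1.
  8 = 1*7 + 1, so a_3 = 1.
  7 = 7*1 + 0, so a_4 = 7.
so x = [1; 1, 1, 1, 7].
Convergents (p_i = a_i*p_{i-1} + p_{i-2}, q_i = a_i*q_{i-1} + q_{i-2} with p_{-2}=0, p_{-1}=1, q_{-2}=1, q_{-1}=0), until the denominator exceeds 20:
  i=0: a_0=1, p_0 = 1*1 + 0 = 1, q_0 = 1*0 + 1 = 1.
  i=1: a_1=1, p_1 = 1*1 + 1 = 2, q_1 = 1*1 + 0 = 1.
  i=2: a_2=1, p_2 = 1*2 + 1 = 3, q_2 = 1*1 + 1 = 2.
  i=3: a_3=1, p_3 = 1*3 + 2 = 5, q_3 = 1*2 + 1 = 3.
  i=4: a_4=7, p_4 = 7*5 + 3 = 38, q_4 = 7*3 + 2 = 23.
q_4 = 23 > 20, so the last convergent with denominator <= 20 is p_3/q_3 = 5/3.
The closest fraction with denominator <= 20 is either p_3/q_3 or the intermediate fraction (k*p_3 + p_2)/(k*q_3 + q_2) with the largest k >= 1 whose denominator stays <= 20; these approach x as k grows, and every other convergent or intermediate fraction in range is farther away.
Largest k: floor((20 - q_2)/q_3) = floor((20 - 2)/3) = 6.
That gives (6*5 + 3)/(6*3 + 2) = 33/20.
Compare the errors: |x - 5/3| = |38*3 - 5*23|/(23*3) = 1/69, and |x - 33/20| = |38*20 - 33*23|/(23*20) = 1/460.
Cross-multiplying, 1*69 = 69 < 460 = 1*460, so 1/460 is smaller: the intermediate fraction 33/20 is closer to x than 5/3.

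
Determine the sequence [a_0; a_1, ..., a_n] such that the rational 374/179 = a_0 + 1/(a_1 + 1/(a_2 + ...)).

[2; 11, 5, 3]

Run the Euclidean algorithm on 374 and 179; the successive quotients are the partial quotients a_0, a_1, ... (each step inverts the fractional part left over by the previous one):
  374 = 2*179 + 16, so a_0 = 2.
  179 = 11*16 + 3, so a_1 = 11.
  16 = 5*3 + 1, so a_2 = 5.
  3 = 3*1 + 0, so a_3 = 3.
The remainder reaches 0 after 4 divisions, so the expansion has 4 partial quotients, read off in order.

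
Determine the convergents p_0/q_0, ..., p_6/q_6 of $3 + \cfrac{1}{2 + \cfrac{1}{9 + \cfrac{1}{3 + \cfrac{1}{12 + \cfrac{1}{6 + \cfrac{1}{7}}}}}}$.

3/1, 7/2, 66/19, 205/59, 2526/727, 15361/4421, 110053/31674

Using the convergent recurrence p_i = a_i*p_{i-1} + p_{i-2}, q_i = a_i*q_{i-1} + q_{i-2} with p_{-2}=0, p_{-1}=1, q_{-2}=1, q_{-1}=0:
  i=0: a_0=3, p_0 = 3*1 + 0 = 3, q_0 = 3*0 + 1 = 1.
  i=1: a_1=2, p_1 = 2*3 + 1 = 7, q_1 = 2*1 + 0 = 2.
  i=2: a_2=9, p_2 = 9*7 + 3 = 66, q_2 = 9*2 + 1 = 19.
  i=3: a_3=3, p_3 = 3*66 + 7 = 205, q_3 = 3*19 + 2 = 59.
  i=4: a_4=12, p_4 = 12*205 + 66 = 2526, q_4 = 12*59 + 19 = 727.
  i=5: a_5=6, p_5 = 6*2526 + 205 = 15361, q_5 = 6*727 + 59 = 4421.
  i=6: a_6=7, p_6 = 7*15361 + 2526 = 110053, q_6 = 7*4421 + 727 = 31674.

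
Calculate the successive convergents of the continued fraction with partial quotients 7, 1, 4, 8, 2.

Using the convergent recurrence p_i = a_i*p_{i-1} + p_{i-2}, q_i = a_i*q_{i-1} + q_{i-2} with p_{-2}=0, p_{-1}=1, q_{-2}=1, q_{-1}=0:
  i=0: a_0=7, p_0 = 7*1 + 0 = 7, q_0 = 7*0 + 1 = 1.
  i=1: a_1=1, p_1 = 1*7 + 1 = 8, q_1 = 1*1 + 0 = 1.
  i=2: a_2=4, p_2 = 4*8 + 7 = 39, q_2 = 4*1 + 1 = 5.
  i=3: a_3=8, p_3 = 8*39 + 8 = 320, q_3 = 8*5 + 1 = 41.
  i=4: a_4=2, p_4 = 2*320 + 39 = 679, q_4 = 2*41 + 5 = 87.

7/1, 8/1, 39/5, 320/41, 679/87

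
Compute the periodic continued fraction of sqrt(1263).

[35; (1, 1, 5, 1, 22, 1, 5, 1, 1, 70)]

Write x_i = (sqrt(1263) + m_i)/d_i with (m_0, d_0) = (0, 1). a_0 = floor(sqrt(1263)) = 35, since 35^2 = 1225 <= 1263 < 1296 = 36^2.
Iterate m_{i+1} = d_i*a_i - m_i, d_{i+1} = (1263 - m_{i+1}^2)/d_i, a_{i+1} = floor((a_0 + m_{i+1})/d_{i+1}):
  m_1 = 1*35 - 0 = 35, d_1 = (1263 - 35^2)/1 = 38/1 = 38, a_1 = floor((35 + 35)/38) = 1.
  m_2 = 38*1 - 35 = 3, d_2 = (1263 - 3^2)/38 = 1254/38 = 33, a_2 = floor((35 + 3)/33) = 1.
  m_3 = 33*1 - 3 = 30, d_3 = (1263 - 30^2)/33 = 363/33 = 11, a_3 = floor((35 + 30)/11) = 5.
  m_4 = 11*5 - 30 = 25, d_4 = (1263 - 25^2)/11 = 638/11 = 58, a_4 = floor((35 + 25)/58) = 1.
  m_5 = 58*1 - 25 = 33, d_5 = (1263 - 33^2)/58 = 174/58 = 3, a_5 = floor((35 + 33)/3) = 22.
  m_6 = 3*22 - 33 = 33, d_6 = (1263 - 33^2)/3 = 174/3 = 58, a_6 = floor((35 + 33)/58) = 1.
  m_7 = 58*1 - 33 = 25, d_7 = (1263 - 25^2)/58 = 638/58 = 11, a_7 = floor((35 + 25)/11) = 5.
  m_8 = 11*5 - 25 = 30, d_8 = (1263 - 30^2)/11 = 363/11 = 33, a_8 = floor((35 + 30)/33) = 1.
  m_9 = 33*1 - 30 = 3, d_9 = (1263 - 3^2)/33 = 1254/33 = 38, a_9 = floor((35 + 3)/38) = 1.
  m_10 = 38*1 - 3 = 35, d_10 = (1263 - 35^2)/38 = 38/38 = 1, a_10 = floor((35 + 35)/1) = 70.
  m_11 = 1*70 - 35 = 35, d_11 = (1263 - 35^2)/1 = 38/1 = 38: (m_11, d_11) = (m_1, d_1) = (35, 38), so from here the quotients repeat a_1, ..., a_10; the period length is 10.
Hence the expansion of sqrt(1263) is a_0 = 35 followed by the repeating block 1, 1, 5, 1, 22, 1, 5, 1, 1, 70 (period 10).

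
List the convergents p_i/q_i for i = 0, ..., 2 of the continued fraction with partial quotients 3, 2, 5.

3/1, 7/2, 38/11

Using the convergent recurrence p_i = a_i*p_{i-1} + p_{i-2}, q_i = a_i*q_{i-1} + q_{i-2} with p_{-2}=0, p_{-1}=1, q_{-2}=1, q_{-1}=0:
  i=0: a_0=3, p_0 = 3*1 + 0 = 3, q_0 = 3*0 + 1 = 1.
  i=1: a_1=2, p_1 = 2*3 + 1 = 7, q_1 = 2*1 + 0 = 2.
  i=2: a_2=5, p_2 = 5*7 + 3 = 38, q_2 = 5*2 + 1 = 11.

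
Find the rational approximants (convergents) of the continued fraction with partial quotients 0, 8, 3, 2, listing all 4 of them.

Using the convergent recurrence p_i = a_i*p_{i-1} + p_{i-2}, q_i = a_i*q_{i-1} + q_{i-2} with p_{-2}=0, p_{-1}=1, q_{-2}=1, q_{-1}=0:
  i=0: a_0=0, p_0 = 0*1 + 0 = 0, q_0 = 0*0 + 1 = 1.
  i=1: a_1=8, p_1 = 8*0 + 1 = 1, q_1 = 8*1 + 0 = 8.
  i=2: a_2=3, p_2 = 3*1 + 0 = 3, q_2 = 3*8 + 1 = 25.
  i=3: a_3=2, p_3 = 2*3 + 1 = 7, q_3 = 2*25 + 8 = 58.

0/1, 1/8, 3/25, 7/58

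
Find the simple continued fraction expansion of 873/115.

Run the Euclidean algorithm on 873 and 115; the successive quotients are the partial quotients a_0, a_1, ... (each step inverts the fractional part left over by the previous one):
  873 = 7*115 + 68, so a_0 = 7.
  115 = 1*68 + 47, so a_1 = 1.
  68 = 1*47 + 21, so a_2 = 1.
  47 = 2*21 + 5, so a_3 = 2.
  21 = 4*5 + 1, so a_4 = 4.
  5 = 5*1 + 0, so a_5 = 5.
The remainder reaches 0 after 6 divisions, so the expansion has 6 partial quotients, read off in order.

[7; 1, 1, 2, 4, 5]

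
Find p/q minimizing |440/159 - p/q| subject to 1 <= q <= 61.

119/43

Expand x = 440/159 as a continued fraction with the Euclidean algorithm:
  440 = 2*159 + 122, so a_0 = 2.
  159 = 1*122 + 37, so a_1 = 1.
  122 = 3*37 + 11, so a_2 = 3.
  37 = 3*11 + 4, so a_3 = 3.
  11 = 2*4 + 3, so a_4 = 2.
  4 = 1*3 + 1, so a_5 = 1.
  3 = 3*1 + 0, so a_6 = 3.
so x = [2; 1, 3, 3, 2, 1, 3].
Convergents (p_i = a_i*p_{i-1} + p_{i-2}, q_i = a_i*q_{i-1} + q_{i-2} with p_{-2}=0, p_{-1}=1, q_{-2}=1, q_{-1}=0), until the denominator exceeds 61:
  i=0: a_0=2, p_0 = 2*1 + 0 = 2, q_0 = 2*0 + 1 = 1.
  i=1: a_1=1, p_1 = 1*2 + 1 = 3, q_1 = 1*1 + 0 = 1.
  i=2: a_2=3, p_2 = 3*3 + 2 = 11, q_2 = 3*1 + 1 = 4.
  i=3: a_3=3, p_3 = 3*11 + 3 = 36, q_3 = 3*4 + 1 = 13.
  i=4: a_4=2, p_4 = 2*36 + 11 = 83, q_4 = 2*13 + 4 = 30.
  i=5: a_5=1, p_5 = 1*83 + 36 = 119, q_5 = 1*30 + 13 = 43.
  i=6: a_6=3, p_6 = 3*119 + 83 = 440, q_6 = 3*43 + 30 = 159.
q_6 = 159 > 61, so the last convergent with denominator <= 61 is p_5/q_5 = 119/43.
The closest fraction with denominator <= 61 is either p_5/q_5 or the intermediate fraction (k*p_5 + p_4)/(k*q_5 + q_4) with the largest k >= 1 whose denominator stays <= 61; these approach x as k grows, and every other convergent or intermediate fraction in range is farther away.
Largest k: floor((61 - q_4)/q_5) = floor((61 - 30)/43) = 0.
Since k = 0, no intermediate fraction beyond p_5/q_5 has denominator <= 61, so the convergent 119/43 is the closest (its error is |440*43 - 119*159|/(159*43) = 1/6837).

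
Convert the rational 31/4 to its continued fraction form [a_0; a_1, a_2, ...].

[7; 1, 3]

Run the Euclidean algorithm on 31 and 4; the successive quotients are the partial quotients a_0, a_1, ... (each step inverts the fractional part left over by the previous one):
  31 = 7*4 + 3, so a_0 = 7.
  4 = 1*3 + 1, so a_1 = 1.
  3 = 3*1 + 0, so a_2 = 3.
The remainder reaches 0 after 3 divisions, so the expansion has 3 partial quotients, read off in order.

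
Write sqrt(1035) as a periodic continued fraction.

[32; (5, 1, 5, 64)]

Write x_i = (sqrt(1035) + m_i)/d_i with (m_0, d_0) = (0, 1). a_0 = floor(sqrt(1035)) = 32, since 32^2 = 1024 <= 1035 < 1089 = 33^2.
Iterate m_{i+1} = d_i*a_i - m_i, d_{i+1} = (1035 - m_{i+1}^2)/d_i, a_{i+1} = floor((a_0 + m_{i+1})/d_{i+1}):
  m_1 = 1*32 - 0 = 32, d_1 = (1035 - 32^2)/1 = 11/1 = 11, a_1 = floor((32 + 32)/11) = 5.
  m_2 = 11*5 - 32 = 23, d_2 = (1035 - 23^2)/11 = 506/11 = 46, a_2 = floor((32 + 23)/46) = 1.
  m_3 = 46*1 - 23 = 23, d_3 = (1035 - 23^2)/46 = 506/46 = 11, a_3 = floor((32 + 23)/11) = 5.
  m_4 = 11*5 - 23 = 32, d_4 = (1035 - 32^2)/11 = 11/11 = 1, a_4 = floor((32 + 32)/1) = 64.
  m_5 = 1*64 - 32 = 32, d_5 = (1035 - 32^2)/1 = 11/1 = 11: (m_5, d_5) = (m_1, d_1) = (32, 11), so from here the quotients repeat a_1, ..., a_4; the period length is 4.
Hence the expansion of sqrt(1035) is a_0 = 32 followed by the repeating block 5, 1, 5, 64 (period 4).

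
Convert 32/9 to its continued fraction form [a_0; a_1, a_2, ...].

[3; 1, 1, 4]

Run the Euclidean algorithm on 32 and 9; the successive quotients are the partial quotients a_0, a_1, ... (each step inverts the fractional part left over by the previous one):
  32 = 3*9 + 5, so a_0 = 3.
  9 = 1*5 + 4, so a_1 = 1.
  5 = 1*4 + 1, so a_2 = 1.
  4 = 4*1 + 0, so a_3 = 4.
The remainder reaches 0 after 4 divisions, so the expansion has 4 partial quotients, read off in order.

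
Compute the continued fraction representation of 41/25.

[1; 1, 1, 1, 3, 2]

Run the Euclidean algorithm on 41 and 25; the successive quotients are the partial quotients a_0, a_1, ... (each step inverts the fractional part left over by the previous one):
  41 = 1*25 + 16, so a_0 = 1.
  25 = 1*16 + 9, so a_1 = 1.
  16 = 1*9 + 7, so a_2 = 1.
  9 = 1*7 + 2, so a_3 = 1.
  7 = 3*2 + 1, so a_4 = 3.
  2 = 2*1 + 0, so a_5 = 2.
The remainder reaches 0 after 6 divisions, so the expansion has 6 partial quotients, read off in order.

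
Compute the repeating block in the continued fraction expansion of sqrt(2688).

[51; (1, 5, 2, 25, 2, 5, 1, 102)]

Write x_i = (sqrt(2688) + m_i)/d_i with (m_0, d_0) = (0, 1). a_0 = floor(sqrt(2688)) = 51, since 51^2 = 2601 <= 2688 < 2704 = 52^2.
Iterate m_{i+1} = d_i*a_i - m_i, d_{i+1} = (2688 - m_{i+1}^2)/d_i, a_{i+1} = floor((a_0 + m_{i+1})/d_{i+1}):
  m_1 = 1*51 - 0 = 51, d_1 = (2688 - 51^2)/1 = 87/1 = 87, a_1 = floor((51 + 51)/87) = 1.
  m_2 = 87*1 - 51 = 36, d_2 = (2688 - 36^2)/87 = 1392/87 = 16, a_2 = floor((51 + 36)/16) = 5.
  m_3 = 16*5 - 36 = 44, d_3 = (2688 - 44^2)/16 = 752/16 = 47, a_3 = floor((51 + 44)/47) = 2.
  m_4 = 47*2 - 44 = 50, d_4 = (2688 - 50^2)/47 = 188/47 = 4, a_4 = floor((51 + 50)/4) = 25.
  m_5 = 4*25 - 50 = 50, d_5 = (2688 - 50^2)/4 = 188/4 = 47, a_5 = floor((51 + 50)/47) = 2.
  m_6 = 47*2 - 50 = 44, d_6 = (2688 - 44^2)/47 = 752/47 = 16, a_6 = floor((51 + 44)/16) = 5.
  m_7 = 16*5 - 44 = 36, d_7 = (2688 - 36^2)/16 = 1392/16 = 87, a_7 = floor((51 + 36)/87) = 1.
  m_8 = 87*1 - 36 = 51, d_8 = (2688 - 51^2)/87 = 87/87 = 1, a_8 = floor((51 + 51)/1) = 102.
  m_9 = 1*102 - 51 = 51, d_9 = (2688 - 51^2)/1 = 87/1 = 87: (m_9, d_9) = (m_1, d_1) = (51, 87), so from here the quotients repeat a_1, ..., a_8; the period length is 8.
Hence the expansion of sqrt(2688) is a_0 = 51 followed by the repeating block 1, 5, 2, 25, 2, 5, 1, 102 (period 8).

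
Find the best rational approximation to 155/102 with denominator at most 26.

Expand x = 155/102 as a continued fraction with the Euclidean algorithm:
  155 = 1*102 + 53, so a_0 = 1.
  102 = 1*53 + 49, so a_1 = 1.
  53 = 1*49 + 4, so a_2 = 1.
  49 = 12*4 + 1, so a_3 = 12.
  4 = 4*1 + 0, so a_4 = 4.
so x = [1; 1, 1, 12, 4].
Convergents (p_i = a_i*p_{i-1} + p_{i-2}, q_i = a_i*q_{i-1} + q_{i-2} with p_{-2}=0, p_{-1}=1, q_{-2}=1, q_{-1}=0), until the denominator exceeds 26:
  i=0: a_0=1, p_0 = 1*1 + 0 = 1, q_0 = 1*0 + 1 = 1.
  i=1: a_1=1, p_1 = 1*1 + 1 = 2, q_1 = 1*1 + 0 = 1.
  i=2: a_2=1, p_2 = 1*2 + 1 = 3, q_2 = 1*1 + 1 = 2.
  i=3: a_3=12, p_3 = 12*3 + 2 = 38, q_3 = 12*2 + 1 = 25.
  i=4: a_4=4, p_4 = 4*38 + 3 = 155, q_4 = 4*25 + 2 = 102.
q_4 = 102 > 26, so the last convergent with denominator <= 26 is p_3/q_3 = 38/25.
The closest fraction with denominator <= 26 is either p_3/q_3 or the intermediate fraction (k*p_3 + p_2)/(k*q_3 + q_2) with the largest k >= 1 whose denominator stays <= 26; these approach x as k grows, and every other convergent or intermediate fraction in range is farther away.
Largest k: floor((26 - q_2)/q_3) = floor((26 - 2)/25) = 0.
Since k = 0, no intermediate fraction beyond p_3/q_3 has denominator <= 26, so the convergent 38/25 is the closest (its error is |155*25 - 38*102|/(102*25) = 1/2550).

38/25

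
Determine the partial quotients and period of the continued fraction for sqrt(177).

Write x_i = (sqrt(177) + m_i)/d_i with (m_0, d_0) = (0, 1). a_0 = floor(sqrt(177)) = 13, since 13^2 = 169 <= 177 < 196 = 14^2.
Iterate m_{i+1} = d_i*a_i - m_i, d_{i+1} = (177 - m_{i+1}^2)/d_i, a_{i+1} = floor((a_0 + m_{i+1})/d_{i+1}):
  m_1 = 1*13 - 0 = 13, d_1 = (177 - 13^2)/1 = 8/1 = 8, a_1 = floor((13 + 13)/8) = 3.
  m_2 = 8*3 - 13 = 11, d_2 = (177 - 11^2)/8 = 56/8 = 7, a_2 = floor((13 + 11)/7) = 3.
  m_3 = 7*3 - 11 = 10, d_3 = (177 - 10^2)/7 = 77/7 = 11, a_3 = floor((13 + 10)/11) = 2.
  m_4 = 11*2 - 10 = 12, d_4 = (177 - 12^2)/11 = 33/11 = 3, a_4 = floor((13 + 12)/3) = 8.
  m_5 = 3*8 - 12 = 12, d_5 = (177 - 12^2)/3 = 33/3 = 11, a_5 = floor((13 + 12)/11) = 2.
  m_6 = 11*2 - 12 = 10, d_6 = (177 - 10^2)/11 = 77/11 = 7, a_6 = floor((13 + 10)/7) = 3.
  m_7 = 7*3 - 10 = 11, d_7 = (177 - 11^2)/7 = 56/7 = 8, a_7 = floor((13 + 11)/8) = 3.
  m_8 = 8*3 - 11 = 13, d_8 = (177 - 13^2)/8 = 8/8 = 1, a_8 = floor((13 + 13)/1) = 26.
  m_9 = 1*26 - 13 = 13, d_9 = (177 - 13^2)/1 = 8/1 = 8: (m_9, d_9) = (m_1, d_1) = (13, 8), so from here the quotients repeat a_1, ..., a_8; the period length is 8.
Hence the expansion of sqrt(177) is a_0 = 13 followed by the repeating block 3, 3, 2, 8, 2, 3, 3, 26 (period 8).

[13; (3, 3, 2, 8, 2, 3, 3, 26)]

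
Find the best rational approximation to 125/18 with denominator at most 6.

Expand x = 125/18 as a continued fraction with the Euclidean algorithm:
  125 = 6*18 + 17, so a_0 = 6.
  18 = 1*17 + 1, so a_1 = 1.
  17 = 17*1 + 0, so a_2 = 17.
so x = [6; 1, 17].
Convergents (p_i = a_i*p_{i-1} + p_{i-2}, q_i = a_i*q_{i-1} + q_{i-2} with p_{-2}=0, p_{-1}=1, q_{-2}=1, q_{-1}=0), until the denominator exceeds 6:
  i=0: a_0=6, p_0 = 6*1 + 0 = 6, q_0 = 6*0 + 1 = 1.
  i=1: a_1=1, p_1 = 1*6 + 1 = 7, q_1 = 1*1 + 0 = 1.
  i=2: a_2=17, p_2 = 17*7 + 6 = 125, q_2 = 17*1 + 1 = 18.
q_2 = 18 > 6, so the last convergent with denominator <= 6 is p_1/q_1 = 7/1.
The closest fraction with denominator <= 6 is either p_1/q_1 or the intermediate fraction (k*p_1 + p_0)/(k*q_1 + q_0) with the largest k >= 1 whose denominator stays <= 6; these approach x as k grows, and every other convergent or intermediate fraction in range is farther away.
Largest k: floor((6 - q_0)/q_1) = floor((6 - 1)/1) = 5.
That gives (5*7 + 6)/(5*1 + 1) = 41/6.
Compare the errors: |x - 7/1| = |125*1 - 7*18|/(18*1) = 1/18, and |x - 41/6| = |125*6 - 41*18|/(18*6) = 12/108.
Cross-multiplying, 1*108 = 108 < 216 = 12*18, so 1/18 is smaller: the convergent 7/1 is closer to x than 41/6.

7/1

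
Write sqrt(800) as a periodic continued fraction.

Write x_i = (sqrt(800) + m_i)/d_i with (m_0, d_0) = (0, 1). a_0 = floor(sqrt(800)) = 28, since 28^2 = 784 <= 800 < 841 = 29^2.
Iterate m_{i+1} = d_i*a_i - m_i, d_{i+1} = (800 - m_{i+1}^2)/d_i, a_{i+1} = floor((a_0 + m_{i+1})/d_{i+1}):
  m_1 = 1*28 - 0 = 28, d_1 = (800 - 28^2)/1 = 16/1 = 16, a_1 = floor((28 + 28)/16) = 3.
  m_2 = 16*3 - 28 = 20, d_2 = (800 - 20^2)/16 = 400/16 = 25, a_2 = floor((28 + 20)/25) = 1.
  m_3 = 25*1 - 20 = 5, d_3 = (800 - 5^2)/25 = 775/25 = 31, a_3 = floor((28 + 5)/31) = 1.
  m_4 = 31*1 - 5 = 26, d_4 = (800 - 26^2)/31 = 124/31 = 4, a_4 = floor((28 + 26)/4) = 13.
  m_5 = 4*13 - 26 = 26, d_5 = (800 - 26^2)/4 = 124/4 = 31, a_5 = floor((28 + 26)/31) = 1.
  m_6 = 31*1 - 26 = 5, d_6 = (800 - 5^2)/31 = 775/31 = 25, a_6 = floor((28 + 5)/25) = 1.
  m_7 = 25*1 - 5 = 20, d_7 = (800 - 20^2)/25 = 400/25 = 16, a_7 = floor((28 + 20)/16) = 3.
  m_8 = 16*3 - 20 = 28, d_8 = (800 - 28^2)/16 = 16/16 = 1, a_8 = floor((28 + 28)/1) = 56.
  m_9 = 1*56 - 28 = 28, d_9 = (800 - 28^2)/1 = 16/1 = 16: (m_9, d_9) = (m_1, d_1) = (28, 16), so from here the quotients repeat a_1, ..., a_8; the period length is 8.
Hence the expansion of sqrt(800) is a_0 = 28 followed by the repeating block 3, 1, 1, 13, 1, 1, 3, 56 (period 8).

[28; (3, 1, 1, 13, 1, 1, 3, 56)]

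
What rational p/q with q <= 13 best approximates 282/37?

61/8

Expand x = 282/37 as a continued fraction with the Euclidean algorithm:
  282 = 7*37 + 23, so a_0 = 7.
  37 = 1*23 + 14, so a_1 = 1.
  23 = 1*14 + 9, so a_2 = 1.
  14 = 1*9 + 5, so a_3 = 1.
  9 = 1*5 + 4, so a_4 = 1.
  5 = 1*4 + 1, so a_5 = 1.
  4 = 4*1 + 0, so a_6 = 4.
so x = [7; 1, 1, 1, 1, 1, 4].
Convergents (p_i = a_i*p_{i-1} + p_{i-2}, q_i = a_i*q_{i-1} + q_{i-2} with p_{-2}=0, p_{-1}=1, q_{-2}=1, q_{-1}=0), until the denominator exceeds 13:
  i=0: a_0=7, p_0 = 7*1 + 0 = 7, q_0 = 7*0 + 1 = 1.
  i=1: a_1=1, p_1 = 1*7 + 1 = 8, q_1 = 1*1 + 0 = 1.
  i=2: a_2=1, p_2 = 1*8 + 7 = 15, q_2 = 1*1 + 1 = 2.
  i=3: a_3=1, p_3 = 1*15 + 8 = 23, q_3 = 1*2 + 1 = 3.
  i=4: a_4=1, p_4 = 1*23 + 15 = 38, q_4 = 1*3 + 2 = 5.
  i=5: a_5=1, p_5 = 1*38 + 23 = 61, q_5 = 1*5 + 3 = 8.
  i=6: a_6=4, p_6 = 4*61 + 38 = 282, q_6 = 4*8 + 5 = 37.
q_6 = 37 > 13, so the last convergent with denominator <= 13 is p_5/q_5 = 61/8.
The closest fraction with denominator <= 13 is either p_5/q_5 or the intermediate fraction (k*p_5 + p_4)/(k*q_5 + q_4) with the largest k >= 1 whose denominator stays <= 13; these approach x as k grows, and every other convergent or intermediate fraction in range is farther away.
Largest k: floor((13 - q_4)/q_5) = floor((13 - 5)/8) = 1.
That gives (1*61 + 38)/(1*8 + 5) = 99/13.
Compare the errors: |x - 61/8| = |282*8 - 61*37|/(37*8) = 1/296, and |x - 99/13| = |282*13 - 99*37|/(37*13) = 3/481.
Cross-multiplying, 1*481 = 481 < 888 = 3*296, so 1/296 is smaller: the convergent 61/8 is closer to x than 99/13.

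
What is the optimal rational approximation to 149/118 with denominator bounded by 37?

24/19

Expand x = 149/118 as a continued fraction with the Euclidean algorithm:
  149 = 1*118 + 31, so a_0 = 1.
  118 = 3*31 + 25, so a_1 = 3.
  31 = 1*25 + 6, so a_2 = 1.
  25 = 4*6 + 1, so a_3 = 4.
  6 = 6*1 + 0, so a_4 = 6.
so x = [1; 3, 1, 4, 6].
Convergents (p_i = a_i*p_{i-1} + p_{i-2}, q_i = a_i*q_{i-1} + q_{i-2} with p_{-2}=0, p_{-1}=1, q_{-2}=1, q_{-1}=0), until the denominator exceeds 37:
  i=0: a_0=1, p_0 = 1*1 + 0 = 1, q_0 = 1*0 + 1 = 1.
  i=1: a_1=3, p_1 = 3*1 + 1 = 4, q_1 = 3*1 + 0 = 3.
  i=2: a_2=1, p_2 = 1*4 + 1 = 5, q_2 = 1*3 + 1 = 4.
  i=3: a_3=4, p_3 = 4*5 + 4 = 24, q_3 = 4*4 + 3 = 19.
  i=4: a_4=6, p_4 = 6*24 + 5 = 149, q_4 = 6*19 + 4 = 118.
q_4 = 118 > 37, so the last convergent with denominator <= 37 is p_3/q_3 = 24/19.
The closest fraction with denominator <= 37 is either p_3/q_3 or the intermediate fraction (k*p_3 + p_2)/(k*q_3 + q_2) with the largest k >= 1 whose denominator stays <= 37; these approach x as k grows, and every other convergent or intermediate fraction in range is farther away.
Largest k: floor((37 - q_2)/q_3) = floor((37 - 4)/19) = 1.
That gives (1*24 + 5)/(1*19 + 4) = 29/23.
Compare the errors: |x - 24/19| = |149*19 - 24*118|/(118*19) = 1/2242, and |x - 29/23| = |149*23 - 29*118|/(118*23) = 5/2714.
Cross-multiplying, 1*2714 = 2714 < 11210 = 5*2242, so 1/2242 is smaller: the convergent 24/19 is closer to x than 29/23.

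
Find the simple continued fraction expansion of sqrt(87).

[9; (3, 18)]

Write x_i = (sqrt(87) + m_i)/d_i with (m_0, d_0) = (0, 1). a_0 = floor(sqrt(87)) = 9, since 9^2 = 81 <= 87 < 100 = 10^2.
Iterate m_{i+1} = d_i*a_i - m_i, d_{i+1} = (87 - m_{i+1}^2)/d_i, a_{i+1} = floor((a_0 + m_{i+1})/d_{i+1}):
  m_1 = 1*9 - 0 = 9, d_1 = (87 - 9^2)/1 = 6/1 = 6, a_1 = floor((9 + 9)/6) = 3.
  m_2 = 6*3 - 9 = 9, d_2 = (87 - 9^2)/6 = 6/6 = 1, a_2 = floor((9 + 9)/1) = 18.
  m_3 = 1*18 - 9 = 9, d_3 = (87 - 9^2)/1 = 6/1 = 6: (m_3, d_3) = (m_1, d_1) = (9, 6), so from here the quotients repeat a_1, a_2; the period length is 2.
Hence the expansion of sqrt(87) is a_0 = 9 followed by the repeating block 3, 18 (period 2).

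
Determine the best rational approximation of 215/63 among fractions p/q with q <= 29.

Expand x = 215/63 as a continued fraction with the Euclidean algorithm:
  215 = 3*63 + 26, so a_0 = 3.
  63 = 2*26 + 11, so a_1 = 2.
  26 = 2*11 + 4, so a_2 = 2.
  11 = 2*4 + 3, so a_3 = 2.
  4 = 1*3 + 1, so a_4 = 1.
  3 = 3*1 + 0, so a_5 = 3.
so x = [3; 2, 2, 2, 1, 3].
Convergents (p_i = a_i*p_{i-1} + p_{i-2}, q_i = a_i*q_{i-1} + q_{i-2} with p_{-2}=0, p_{-1}=1, q_{-2}=1, q_{-1}=0), until the denominator exceeds 29:
  i=0: a_0=3, p_0 = 3*1 + 0 = 3, q_0 = 3*0 + 1 = 1.
  i=1: a_1=2, p_1 = 2*3 + 1 = 7, q_1 = 2*1 + 0 = 2.
  i=2: a_2=2, p_2 = 2*7 + 3 = 17, q_2 = 2*2 + 1 = 5.
  i=3: a_3=2, p_3 = 2*17 + 7 = 41, q_3 = 2*5 + 2 = 12.
  i=4: a_4=1, p_4 = 1*41 + 17 = 58, q_4 = 1*12 + 5 = 17.
  i=5: a_5=3, p_5 = 3*58 + 41 = 215, q_5 = 3*17 + 12 = 63.
q_5 = 63 > 29, so the last convergent with denominator <= 29 is p_4/q_4 = 58/17.
The closest fraction with denominator <= 29 is either p_4/q_4 or the intermediate fraction (k*p_4 + p_3)/(k*q_4 + q_3) with the largest k >= 1 whose denominator stays <= 29; these approach x as k grows, and every other convergent or intermediate fraction in range is farther away.
Largest k: floor((29 - q_3)/q_4) = floor((29 - 12)/17) = 1.
That gives (1*58 + 41)/(1*17 + 12) = 99/29.
Compare the errors: |x - 58/17| = |215*17 - 58*63|/(63*17) = 1/1071, and |x - 99/29| = |215*29 - 99*63|/(63*29) = 2/1827.
Cross-multiplying, 1*1827 = 1827 < 2142 = 2*1071, so 1/1071 is smaller: the convergent 58/17 is closer to x than 99/29.

58/17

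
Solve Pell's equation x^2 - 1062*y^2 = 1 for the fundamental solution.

(x, y) = (306917, 9418)

First expand sqrt(1062) as a continued fraction. With x_i = (sqrt(1062) + m_i)/d_i and (m_0, d_0) = (0, 1): a_0 = floor(sqrt(1062)) = 32, since 32^2 = 1024 <= 1062 < 1089 = 33^2.
Iterate m_{i+1} = d_i*a_i - m_i, d_{i+1} = (1062 - m_{i+1}^2)/d_i, a_{i+1} = floor((a_0 + m_{i+1})/d_{i+1}):
  m_1 = 1*32 - 0 = 32, d_1 = (1062 - 32^2)/1 = 38/1 = 38, a_1 = floor((32 + 32)/38) = 1.
  m_2 = 38*1 - 32 = 6, d_2 = (1062 - 6^2)/38 = 1026/38 = 27, a_2 = floor((32 + 6)/27) = 1.
  m_3 = 27*1 - 6 = 21, d_3 = (1062 - 21^2)/27 = 621/27 = 23, a_3 = floor((32 + 21)/23) = 2.
  m_4 = 23*2 - 21 = 25, d_4 = (1062 - 25^2)/23 = 437/23 = 19, a_4 = floor((32 + 25)/19) = 3.
  m_5 = 19*3 - 25 = 32, d_5 = (1062 - 32^2)/19 = 38/19 = 2, a_5 = floor((32 + 32)/2) = 32.
  m_6 = 2*32 - 32 = 32, d_6 = (1062 - 32^2)/2 = 38/2 = 19, a_6 = floor((32 + 32)/19) = 3.
  m_7 = 19*3 - 32 = 25, d_7 = (1062 - 25^2)/19 = 437/19 = 23, a_7 = floor((32 + 25)/23) = 2.
  m_8 = 23*2 - 25 = 21, d_8 = (1062 - 21^2)/23 = 621/23 = 27, a_8 = floor((32 + 21)/27) = 1.
  m_9 = 27*1 - 21 = 6, d_9 = (1062 - 6^2)/27 = 1026/27 = 38, a_9 = floor((32 + 6)/38) = 1.
  m_10 = 38*1 - 6 = 32, d_10 = (1062 - 32^2)/38 = 38/38 = 1, a_10 = floor((32 + 32)/1) = 64.
  m_11 = 1*64 - 32 = 32, d_11 = (1062 - 32^2)/1 = 38/1 = 38: (m_11, d_11) = (m_1, d_1) = (32, 38), so from here the quotients repeat a_1, ..., a_10; the period length is 10.
So sqrt(1062) = [32; (1, 1, 2, 3, 32, 3, 2, 1, 1, 64)] with period length k = 10.
k is even, so the fundamental solution of x^2 - 1062y^2 = 1 is (p_{k-1}, q_{k-1}) = (p_9, q_9); compute convergents through index 9.
Convergents (p_i = a_i*p_{i-1} + p_{i-2}, q_i = a_i*q_{i-1} + q_{i-2} with p_{-2}=0, p_{-1}=1, q_{-2}=1, q_{-1}=0):
  i=0: a_0=32, p_0 = 32*1 + 0 = 32, q_0 = 32*0 + 1 = 1.
  i=1: a_1=1, p_1 = 1*32 + 1 = 33, q_1 = 1*1 + 0 = 1.
  i=2: a_2=1, p_2 = 1*33 + 32 = 65, q_2 = 1*1 + 1 = 2.
  i=3: a_3=2, p_3 = 2*65 + 33 = 163, q_3 = 2*2 + 1 = 5.
  i=4: a_4=3, p_4 = 3*163 + 65 = 554, q_4 = 3*5 + 2 = 17.
  i=5: a_5=32, p_5 = 32*554 + 163 = 17891, q_5 = 32*17 + 5 = 549.
  i=6: a_6=3, p_6 = 3*17891 + 554 = 54227, q_6 = 3*549 + 17 = 1664.
  i=7: a_7=2, p_7 = 2*54227 + 17891 = 126345, q_7 = 2*1664 + 549 = 3877.
  i=8: a_8=1, p_8 = 1*126345 + 54227 = 180572, q_8 = 1*3877 + 1664 = 5541.
  i=9: a_9=1, p_9 = 1*180572 + 126345 = 306917, q_9 = 1*5541 + 3877 = 9418.
Check: 306917^2 - 1062*9418^2 = 94198044889 - 94198044888 = 1, so (x, y) = (306917, 9418) solves the equation, and by the theorem it is the least positive solution.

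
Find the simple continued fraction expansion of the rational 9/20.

[0; 2, 4, 2]

Run the Euclidean algorithm on 9 and 20; the successive quotients are the partial quotients a_0, a_1, ... (each step inverts the fractional part left over by the previous one):
  9 = 0*20 + 9, so a_0 = 0.
  20 = 2*9 + 2, so a_1 = 2.
  9 = 4*2 + 1, so a_2 = 4.
  2 = 2*1 + 0, so a_3 = 2.
The remainder reaches 0 after 4 divisions, so the expansion has 4 partial quotients, read off in order.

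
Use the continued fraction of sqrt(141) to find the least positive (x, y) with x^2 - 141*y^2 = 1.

First expand sqrt(141) as a continued fraction. With x_i = (sqrt(141) + m_i)/d_i and (m_0, d_0) = (0, 1): a_0 = floor(sqrt(141)) = 11, since 11^2 = 121 <= 141 < 144 = 12^2.
Iterate m_{i+1} = d_i*a_i - m_i, d_{i+1} = (141 - m_{i+1}^2)/d_i, a_{i+1} = floor((a_0 + m_{i+1})/d_{i+1}):
  m_1 = 1*11 - 0 = 11, d_1 = (141 - 11^2)/1 = 20/1 = 20, a_1 = floor((11 + 11)/20) = 1.
  m_2 = 20*1 - 11 = 9, d_2 = (141 - 9^2)/20 = 60/20 = 3, a_2 = floor((11 + 9)/3) = 6.
  m_3 = 3*6 - 9 = 9, d_3 = (141 - 9^2)/3 = 60/3 = 20, a_3 = floor((11 + 9)/20) = 1.
  m_4 = 20*1 - 9 = 11, d_4 = (141 - 11^2)/20 = 20/20 = 1, a_4 = floor((11 + 11)/1) = 22.
  m_5 = 1*22 - 11 = 11, d_5 = (141 - 11^2)/1 = 20/1 = 20: (m_5, d_5) = (m_1, d_1) = (11, 20), so from here the quotients repeat a_1, ..., a_4; the period length is 4.
So sqrt(141) = [11; (1, 6, 1, 22)] with period length k = 4.
k is even, so the fundamental solution of x^2 - 141y^2 = 1 is (p_{k-1}, q_{k-1}) = (p_3, q_3); compute convergents through index 3.
Convergents (p_i = a_i*p_{i-1} + p_{i-2}, q_i = a_i*q_{i-1} + q_{i-2} with p_{-2}=0, p_{-1}=1, q_{-2}=1, q_{-1}=0):
  i=0: a_0=11, p_0 = 11*1 + 0 = 11, q_0 = 11*0 + 1 = 1.
  i=1: a_1=1, p_1 = 1*11 + 1 = 12, q_1 = 1*1 + 0 = 1.
  i=2: a_2=6, p_2 = 6*12 + 11 = 83, q_2 = 6*1 + 1 = 7.
  i=3: a_3=1, p_3 = 1*83 + 12 = 95, q_3 = 1*7 + 1 = 8.
Check: 95^2 - 141*8^2 = 9025 - 9024 = 1, so (x, y) = (95, 8) solves the equation, and by the theorem it is the least positive solution.

(x, y) = (95, 8)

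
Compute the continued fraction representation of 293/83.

Run the Euclidean algorithm on 293 and 83; the successive quotients are the partial quotients a_0, a_1, ... (each step inverts the fractional part left over by the previous one):
  293 = 3*83 + 44, so a_0 = 3.
  83 = 1*44 + 39, so a_1 = 1.
  44 = 1*39 + 5, so a_2 = 1.
  39 = 7*5 + 4, so a_3 = 7.
  5 = 1*4 + 1, so a_4 = 1.
  4 = 4*1 + 0, so a_5 = 4.
The remainder reaches 0 after 6 divisions, so the expansion has 6 partial quotients, read off in order.

[3; 1, 1, 7, 1, 4]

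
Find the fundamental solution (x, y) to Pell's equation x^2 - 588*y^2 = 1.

(x, y) = (97, 4)

First expand sqrt(588) as a continued fraction. With x_i = (sqrt(588) + m_i)/d_i and (m_0, d_0) = (0, 1): a_0 = floor(sqrt(588)) = 24, since 24^2 = 576 <= 588 < 625 = 25^2.
Iterate m_{i+1} = d_i*a_i - m_i, d_{i+1} = (588 - m_{i+1}^2)/d_i, a_{i+1} = floor((a_0 + m_{i+1})/d_{i+1}):
  m_1 = 1*24 - 0 = 24, d_1 = (588 - 24^2)/1 = 12/1 = 12, a_1 = floor((24 + 24)/12) = 4.
  m_2 = 12*4 - 24 = 24, d_2 = (588 - 24^2)/12 = 12/12 = 1, a_2 = floor((24 + 24)/1) = 48.
  m_3 = 1*48 - 24 = 24, d_3 = (588 - 24^2)/1 = 12/1 = 12: (m_3, d_3) = (m_1, d_1) = (24, 12), so from here the quotients repeat a_1, a_2; the period length is 2.
So sqrt(588) = [24; (4, 48)] with period length k = 2.
k is even, so the fundamental solution of x^2 - 588y^2 = 1 is (p_{k-1}, q_{k-1}) = (p_1, q_1); compute convergents through index 1.
Convergents (p_i = a_i*p_{i-1} + p_{i-2}, q_i = a_i*q_{i-1} + q_{i-2} with p_{-2}=0, p_{-1}=1, q_{-2}=1, q_{-1}=0):
  i=0: a_0=24, p_0 = 24*1 + 0 = 24, q_0 = 24*0 + 1 = 1.
  i=1: a_1=4, p_1 = 4*24 + 1 = 97, q_1 = 4*1 + 0 = 4.
Check: 97^2 - 588*4^2 = 9409 - 9408 = 1, so (x, y) = (97, 4) solves the equation, and by the theorem it is the least positive solution.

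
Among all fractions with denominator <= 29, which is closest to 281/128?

Expand x = 281/128 as a continued fraction with the Euclidean algorithm:
  281 = 2*128 + 25, so a_0 = 2.
  128 = 5*25 + 3, so a_1 = 5.
  25 = 8*3 + 1, so a_2 = 8.
  3 = 3*1 + 0, so a_3 = 3.
so x = [2; 5, 8, 3].
Convergents (p_i = a_i*p_{i-1} + p_{i-2}, q_i = a_i*q_{i-1} + q_{i-2} with p_{-2}=0, p_{-1}=1, q_{-2}=1, q_{-1}=0), until the denominator exceeds 29:
  i=0: a_0=2, p_0 = 2*1 + 0 = 2, q_0 = 2*0 + 1 = 1.
  i=1: a_1=5, p_1 = 5*2 + 1 = 11, q_1 = 5*1 + 0 = 5.
  i=2: a_2=8, p_2 = 8*11 + 2 = 90, q_2 = 8*5 + 1 = 41.
q_2 = 41 > 29, so the last convergent with denominator <= 29 is p_1/q_1 = 11/5.
The closest fraction with denominator <= 29 is either p_1/q_1 or the intermediate fraction (k*p_1 + p_0)/(k*q_1 + q_0) with the largest k >= 1 whose denominator stays <= 29; these approach x as k grows, and every other convergent or intermediate fraction in range is farther away.
Largest k: floor((29 - q_0)/q_1) = floor((29 - 1)/5) = 5.
That gives (5*11 + 2)/(5*5 + 1) = 57/26.
Compare the errors: |x - 11/5| = |281*5 - 11*128|/(128*5) = 3/640, and |x - 57/26| = |281*26 - 57*128|/(128*26) = 10/3328.
Cross-multiplying, 10*640 = 6400 < 9984 = 3*3328, so 10/3328 is smaller: the intermediate fraction 57/26 is closer to x than 11/5.

57/26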